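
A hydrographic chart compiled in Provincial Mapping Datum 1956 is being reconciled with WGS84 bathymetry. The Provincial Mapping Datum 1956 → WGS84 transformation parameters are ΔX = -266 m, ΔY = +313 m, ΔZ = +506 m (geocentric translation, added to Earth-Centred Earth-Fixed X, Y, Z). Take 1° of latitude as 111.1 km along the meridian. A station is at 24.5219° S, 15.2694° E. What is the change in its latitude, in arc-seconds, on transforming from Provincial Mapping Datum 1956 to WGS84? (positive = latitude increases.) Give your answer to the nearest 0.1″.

Δφ = 12.6″

sin φ = -0.415041, cos φ = 0.909803, sin λ = 0.263358, cos λ = 0.964698.
North component: ΔN = −sin φ cos λ·ΔX − sin φ sin λ·ΔY + cos φ·ΔZ = −(-0.415041)(0.964698)(-266) − (-0.415041)(0.263358)(313) + (0.909803)(506) = 388.07 m.
1° of latitude spans 111100 m, so Δφ = 388.07 / 111100 × 3600 = 12.575″.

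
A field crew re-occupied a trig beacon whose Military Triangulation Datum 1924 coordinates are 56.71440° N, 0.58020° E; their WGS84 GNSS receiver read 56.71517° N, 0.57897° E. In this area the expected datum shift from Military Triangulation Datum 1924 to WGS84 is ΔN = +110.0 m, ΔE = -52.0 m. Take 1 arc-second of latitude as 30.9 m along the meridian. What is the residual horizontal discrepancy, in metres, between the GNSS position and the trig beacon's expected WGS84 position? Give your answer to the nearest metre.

Observed coordinate differences: Δφ = +0.00077°, Δλ = -0.00123°.
Converting to metres (1° lat = 111240 m, cos φ = 0.548813): observed ΔN = 85.7 m, observed ΔE = -75.1 m.
Subtracting the expected shift leaves a residual of 85.7 − (110.0) = -24.3 m north and -75.1 − (-52.0) = -23.1 m east.
Residual distance = √((-24.3)² + (-23.1)²) = 33.6 m.

34 m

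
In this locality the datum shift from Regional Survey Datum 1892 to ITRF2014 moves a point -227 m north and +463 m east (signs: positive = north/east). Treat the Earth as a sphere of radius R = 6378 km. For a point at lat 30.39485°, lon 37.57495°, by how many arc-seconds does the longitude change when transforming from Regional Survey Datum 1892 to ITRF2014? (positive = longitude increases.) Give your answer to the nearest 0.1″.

At latitude 30.39485°, cos φ = 0.862559.
One radian of longitude at latitude φ spans R cos φ, so Δλ = ΔE / (R cos φ) = 463.0 / (6378000 × 0.862559) = 8.4160e-05 rad = 17.359″.

Δλ = 17.4″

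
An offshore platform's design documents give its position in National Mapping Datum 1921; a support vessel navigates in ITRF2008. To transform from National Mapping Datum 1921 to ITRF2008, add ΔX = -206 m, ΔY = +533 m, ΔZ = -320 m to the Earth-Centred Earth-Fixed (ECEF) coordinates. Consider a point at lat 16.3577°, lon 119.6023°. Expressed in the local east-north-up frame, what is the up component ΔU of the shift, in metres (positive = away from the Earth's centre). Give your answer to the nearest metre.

ΔU = 452 m

At φ = 16.3577°, λ = 119.6023°: sin φ = 0.281633, cos φ = 0.959522, sin λ = 0.869475, cos λ = -0.493977.
ΔU = cos φ cos λ·ΔX + cos φ sin λ·ΔY + sin φ·ΔZ = (0.959522)(-0.493977)(-206) + (0.959522)(0.869475)(533) + (0.281633)(-320) = 452.19 m.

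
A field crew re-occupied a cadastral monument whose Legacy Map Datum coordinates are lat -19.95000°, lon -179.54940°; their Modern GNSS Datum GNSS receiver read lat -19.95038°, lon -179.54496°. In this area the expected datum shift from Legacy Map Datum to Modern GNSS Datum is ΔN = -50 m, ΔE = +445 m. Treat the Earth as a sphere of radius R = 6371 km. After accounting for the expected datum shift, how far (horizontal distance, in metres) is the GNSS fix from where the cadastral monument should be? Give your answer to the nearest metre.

21 m

Observed coordinate differences: Δφ = -0.00038°, Δλ = +0.00444°.
Converting to metres (1° lat = 111195 m, cos φ = 0.939991): observed ΔN = -42.3 m, observed ΔE = 464.1 m.
Subtracting the expected shift leaves a residual of -42.3 − (-50) = 7.7 m north and 464.1 − (445) = 19.1 m east.
Residual distance = √(7.7² + 19.1²) = 20.6 m.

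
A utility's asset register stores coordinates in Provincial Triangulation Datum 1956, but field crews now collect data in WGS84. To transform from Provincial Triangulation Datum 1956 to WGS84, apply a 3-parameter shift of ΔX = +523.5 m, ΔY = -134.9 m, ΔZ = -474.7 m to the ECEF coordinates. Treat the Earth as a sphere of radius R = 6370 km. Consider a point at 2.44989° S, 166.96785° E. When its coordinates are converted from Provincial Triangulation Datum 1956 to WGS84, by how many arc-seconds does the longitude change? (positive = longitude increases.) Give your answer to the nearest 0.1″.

Δλ = 0.4″

sin φ = -0.042746, cos φ = 0.999086, sin λ = 0.225498, cos λ = -0.974244.
East component: ΔE = −sin λ·ΔX + cos λ·ΔY = −(0.225498)(523.5) + (-0.974244)(-134.9) = 13.38 m.
1° of latitude spans πR/180 = 111177 m; at latitude φ, 1° of longitude spans that × cos φ = 111075.9 m, so Δλ = 13.38 / 111075.9 × 3600 = 0.434″.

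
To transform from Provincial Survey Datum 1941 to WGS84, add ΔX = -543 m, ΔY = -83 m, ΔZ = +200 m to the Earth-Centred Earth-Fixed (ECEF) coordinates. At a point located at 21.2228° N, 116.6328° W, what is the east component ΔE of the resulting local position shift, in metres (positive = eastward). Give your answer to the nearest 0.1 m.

ΔE = -448.2 m

The local east axis at (φ, λ) is (−sin λ, cos λ, 0), so ΔE = −sin(-116.6328°)·(-543) + cos(-116.6328°)·(-83) = -448.18 m.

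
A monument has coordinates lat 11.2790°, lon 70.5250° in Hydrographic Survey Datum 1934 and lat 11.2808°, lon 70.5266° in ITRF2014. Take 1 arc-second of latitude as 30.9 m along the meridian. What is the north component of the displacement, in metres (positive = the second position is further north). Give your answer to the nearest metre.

Δφ = 11.2808° − 11.2790° = +0.0018°; Δλ = 70.5266° − 70.5250° = +0.0016°.
1° of latitude = 3600 × 30.90 = 111240 m.
ΔN = Δφ × 111240 = 200.2 m; ΔE = Δλ × 111240 × cos(11.2790°) = +0.0016 × 111240 × 0.980686 = 174.5 m.

ΔN = 200 m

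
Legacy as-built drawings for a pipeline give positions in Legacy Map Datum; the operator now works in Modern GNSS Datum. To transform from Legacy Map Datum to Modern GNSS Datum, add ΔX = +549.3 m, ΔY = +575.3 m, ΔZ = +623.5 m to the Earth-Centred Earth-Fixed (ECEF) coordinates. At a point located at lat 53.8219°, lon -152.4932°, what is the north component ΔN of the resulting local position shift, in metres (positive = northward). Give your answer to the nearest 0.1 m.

ΔN = 975.8 m

At φ = 53.8219°, λ = -152.4932°: sin φ = 0.807186, cos φ = 0.590297, sin λ = -0.461854, cos λ = -0.886956.
ΔN = −sin φ cos λ·ΔX − sin φ sin λ·ΔY + cos φ·ΔZ = −(0.807186)(-0.886956)(549.3) − (0.807186)(-0.461854)(575.3) + (0.590297)(623.5) = 975.79 m.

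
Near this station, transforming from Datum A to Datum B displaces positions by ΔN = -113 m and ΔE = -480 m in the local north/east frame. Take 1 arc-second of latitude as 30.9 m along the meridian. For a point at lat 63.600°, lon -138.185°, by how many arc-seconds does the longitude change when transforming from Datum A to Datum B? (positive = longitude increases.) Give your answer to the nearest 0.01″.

At latitude 63.600°, cos φ = 0.444635.
1″ of longitude at this latitude = 30.90 × cos φ = 13.7392 m, so Δλ = -480.0 / 13.7392 = -34.936″.

Δλ = -34.94″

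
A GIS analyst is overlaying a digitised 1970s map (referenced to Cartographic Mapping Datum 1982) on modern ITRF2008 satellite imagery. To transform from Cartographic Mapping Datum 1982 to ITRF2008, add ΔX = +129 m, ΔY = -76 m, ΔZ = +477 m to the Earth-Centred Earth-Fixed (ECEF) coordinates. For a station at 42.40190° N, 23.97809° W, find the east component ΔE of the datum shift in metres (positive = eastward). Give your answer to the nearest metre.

At φ = 42.40190°, λ = -23.97809°: sin φ = 0.674327, cos φ = 0.738433, sin λ = -0.406387, cos λ = 0.913701.
ΔE = −sin λ·ΔX + cos λ·ΔY = −(-0.406387)·(129) + (0.913701)·(-76) = -17.02 m.

ΔE = -17 m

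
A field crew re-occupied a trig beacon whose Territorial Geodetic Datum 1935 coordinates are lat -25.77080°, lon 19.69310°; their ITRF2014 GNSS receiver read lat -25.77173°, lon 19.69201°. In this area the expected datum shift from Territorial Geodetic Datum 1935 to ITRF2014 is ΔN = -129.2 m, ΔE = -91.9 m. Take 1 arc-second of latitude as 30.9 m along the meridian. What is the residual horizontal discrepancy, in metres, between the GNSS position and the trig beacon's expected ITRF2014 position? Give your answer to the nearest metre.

Observed coordinate differences: Δφ = -0.00093°, Δλ = -0.00109°.
Converting to metres (1° lat = 111240 m, cos φ = 0.900540): observed ΔN = -103.5 m, observed ΔE = -109.2 m.
Subtracting the expected shift leaves a residual of -103.5 − (-129.2) = 25.7 m north and -109.2 − (-91.9) = -17.3 m east.
Residual distance = √(25.7² + (-17.3)²) = 31.0 m.

31 m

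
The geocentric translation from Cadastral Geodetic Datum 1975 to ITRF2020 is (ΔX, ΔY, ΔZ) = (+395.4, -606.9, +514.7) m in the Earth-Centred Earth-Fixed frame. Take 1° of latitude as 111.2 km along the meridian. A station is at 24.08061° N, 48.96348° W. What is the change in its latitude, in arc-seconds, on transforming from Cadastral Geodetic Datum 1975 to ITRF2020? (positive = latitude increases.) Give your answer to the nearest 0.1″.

Δφ = 5.7″

sin φ = 0.408022, cos φ = 0.912972, sin λ = -0.754291, cos λ = 0.656540.
North component: ΔN = −sin φ cos λ·ΔX − sin φ sin λ·ΔY + cos φ·ΔZ = −(0.408022)(0.656540)(395.4) − (0.408022)(-0.754291)(-606.9) + (0.912972)(514.7) = 177.20 m.
1° of latitude spans 111200 m, so Δφ = 177.20 / 111200 × 3600 = 5.737″.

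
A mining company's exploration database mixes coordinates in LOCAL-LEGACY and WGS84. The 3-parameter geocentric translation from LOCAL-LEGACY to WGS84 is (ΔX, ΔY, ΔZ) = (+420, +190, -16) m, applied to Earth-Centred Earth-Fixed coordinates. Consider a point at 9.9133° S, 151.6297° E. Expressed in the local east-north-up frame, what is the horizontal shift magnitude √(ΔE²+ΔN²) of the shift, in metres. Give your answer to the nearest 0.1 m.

372.3 m

At φ = -9.9133°, λ = 151.6297°: sin φ = -0.172158, cos φ = 0.985069, sin λ = 0.475168, cos λ = -0.879895.
ΔE = −sin λ·ΔX + cos λ·ΔY = −(0.475168)·(420) + (-0.879895)·(190) = -366.75 m.
ΔN = −sin φ cos λ·ΔX − sin φ sin λ·ΔY + cos φ·ΔZ = −(-0.172158)(-0.879895)(420) − (-0.172158)(0.475168)(190) + (0.985069)(-16) = -63.84 m.
Horizontal magnitude = √(ΔE² + ΔN²) = √((-366.75)² + (-63.84)²) = 372.27 m.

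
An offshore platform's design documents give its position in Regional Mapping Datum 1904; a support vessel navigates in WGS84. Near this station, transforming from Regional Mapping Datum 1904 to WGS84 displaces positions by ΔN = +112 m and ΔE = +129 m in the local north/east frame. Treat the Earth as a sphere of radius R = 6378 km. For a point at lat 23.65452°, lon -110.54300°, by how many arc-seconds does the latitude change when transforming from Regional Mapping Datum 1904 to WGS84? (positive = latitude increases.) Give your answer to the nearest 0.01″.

Δφ = 3.62″

On a sphere of radius R, 1 rad of latitude = R, so Δφ = ΔN / R = 112.0 / 6378000 = 1.7560e-05 rad = 3.622″.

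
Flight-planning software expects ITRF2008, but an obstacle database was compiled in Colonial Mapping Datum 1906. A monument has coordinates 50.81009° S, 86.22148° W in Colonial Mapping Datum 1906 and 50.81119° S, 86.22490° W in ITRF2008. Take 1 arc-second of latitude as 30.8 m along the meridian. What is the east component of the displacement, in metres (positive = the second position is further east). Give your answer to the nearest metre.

Δφ = -50.81119° − -50.81009° = -0.00110°; Δλ = -86.22490° − -86.22148° = -0.00342°.
1° of latitude = 3600 × 30.80 = 110880 m.
ΔN = Δφ × 110880 = -122.0 m; ΔE = Δλ × 110880 × cos(-50.81009°) = -0.00342 × 110880 × 0.631893 = -239.6 m.

ΔE = -240 m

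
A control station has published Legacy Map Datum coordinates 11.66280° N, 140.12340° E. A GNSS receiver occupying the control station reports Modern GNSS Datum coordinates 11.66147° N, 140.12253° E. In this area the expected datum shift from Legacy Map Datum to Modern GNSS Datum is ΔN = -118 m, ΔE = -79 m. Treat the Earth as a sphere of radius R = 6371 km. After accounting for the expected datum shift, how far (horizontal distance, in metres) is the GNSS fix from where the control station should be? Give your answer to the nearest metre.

Observed coordinate differences: Δφ = -0.00133°, Δλ = -0.00087°.
Converting to metres (1° lat = 111195 m, cos φ = 0.979354): observed ΔN = -147.9 m, observed ΔE = -94.7 m.
Subtracting the expected shift leaves a residual of -147.9 − (-118) = -29.9 m north and -94.7 − (-79) = -15.7 m east.
Residual distance = √((-29.9)² + (-15.7)²) = 33.8 m.

34 m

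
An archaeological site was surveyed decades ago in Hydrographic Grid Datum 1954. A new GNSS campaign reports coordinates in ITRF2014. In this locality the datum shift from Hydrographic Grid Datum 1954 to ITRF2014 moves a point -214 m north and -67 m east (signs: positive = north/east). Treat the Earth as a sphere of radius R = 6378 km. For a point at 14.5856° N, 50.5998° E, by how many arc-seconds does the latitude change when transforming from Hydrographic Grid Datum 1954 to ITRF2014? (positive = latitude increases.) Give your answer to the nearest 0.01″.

On a sphere of radius R, 1 rad of latitude = R, so Δφ = ΔN / R = -214.0 / 6378000 = -3.3553e-05 rad = -6.921″.

Δφ = -6.92″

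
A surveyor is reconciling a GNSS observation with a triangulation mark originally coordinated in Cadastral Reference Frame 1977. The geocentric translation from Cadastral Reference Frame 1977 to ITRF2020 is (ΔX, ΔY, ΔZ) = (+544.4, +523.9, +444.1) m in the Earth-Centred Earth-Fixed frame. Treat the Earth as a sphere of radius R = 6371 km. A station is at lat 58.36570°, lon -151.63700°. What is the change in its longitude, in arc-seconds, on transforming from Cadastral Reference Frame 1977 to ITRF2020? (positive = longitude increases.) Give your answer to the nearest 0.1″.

Δλ = -12.5″

sin φ = 0.851413, cos φ = 0.524496, sin λ = -0.475056, cos λ = -0.879956.
East component: ΔE = −sin λ·ΔX + cos λ·ΔY = −(-0.475056)(544.4) + (-0.879956)(523.9) = -202.39 m.
1° of latitude spans πR/180 = 111195 m; at latitude φ, 1° of longitude spans that × cos φ = 58321.3 m, so Δλ = -202.39 / 58321.3 × 3600 = -12.493″.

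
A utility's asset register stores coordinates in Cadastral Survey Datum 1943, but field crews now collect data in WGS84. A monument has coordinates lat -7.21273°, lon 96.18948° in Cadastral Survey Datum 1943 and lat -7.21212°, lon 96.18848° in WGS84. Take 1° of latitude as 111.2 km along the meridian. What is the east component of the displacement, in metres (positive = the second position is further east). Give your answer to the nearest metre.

Δφ = -7.21212° − -7.21273° = +0.00061°; Δλ = 96.18848° − 96.18948° = -0.00100°.
ΔN = Δφ × 111200 = 67.8 m; ΔE = Δλ × 111200 × cos(-7.21273°) = -0.00100 × 111200 × 0.992087 = -110.3 m.

ΔE = -110 m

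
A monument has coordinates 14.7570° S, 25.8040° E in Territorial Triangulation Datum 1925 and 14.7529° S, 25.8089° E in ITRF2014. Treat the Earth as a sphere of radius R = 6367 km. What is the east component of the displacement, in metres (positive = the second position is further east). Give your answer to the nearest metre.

Δφ = -14.7529° − -14.7570° = +0.0041°; Δλ = 25.8089° − 25.8040° = +0.0049°.
1° along a meridian = πR/180 = 111125 m.
ΔN = Δφ × 111125 = 455.6 m; ΔE = Δλ × 111125 × cos(-14.7570°) = +0.0049 × 111125 × 0.967015 = 526.6 m.

ΔE = 527 m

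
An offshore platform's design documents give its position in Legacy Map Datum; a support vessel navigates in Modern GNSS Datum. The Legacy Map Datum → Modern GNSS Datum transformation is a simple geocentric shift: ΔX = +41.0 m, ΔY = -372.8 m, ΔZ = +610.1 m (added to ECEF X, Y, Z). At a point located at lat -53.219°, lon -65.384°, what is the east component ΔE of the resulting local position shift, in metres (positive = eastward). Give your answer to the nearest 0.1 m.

The local east axis at (φ, λ) is (−sin λ, cos λ, 0), so ΔE = −sin(-65.384°)·41.0 + cos(-65.384°)·(-372.8) = -118.01 m.

ΔE = -118.0 m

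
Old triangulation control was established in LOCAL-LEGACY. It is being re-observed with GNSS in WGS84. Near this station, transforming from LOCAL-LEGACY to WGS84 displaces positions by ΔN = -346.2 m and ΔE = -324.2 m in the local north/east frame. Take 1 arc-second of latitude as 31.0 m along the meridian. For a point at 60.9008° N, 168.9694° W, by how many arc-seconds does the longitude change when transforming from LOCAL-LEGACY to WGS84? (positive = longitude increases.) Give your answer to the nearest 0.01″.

Δλ = -21.50″

At latitude 60.9008°, cos φ = 0.486323.
1″ of longitude at this latitude = 31.00 × cos φ = 15.0760 m, so Δλ = -324.2 / 15.0760 = -21.504″.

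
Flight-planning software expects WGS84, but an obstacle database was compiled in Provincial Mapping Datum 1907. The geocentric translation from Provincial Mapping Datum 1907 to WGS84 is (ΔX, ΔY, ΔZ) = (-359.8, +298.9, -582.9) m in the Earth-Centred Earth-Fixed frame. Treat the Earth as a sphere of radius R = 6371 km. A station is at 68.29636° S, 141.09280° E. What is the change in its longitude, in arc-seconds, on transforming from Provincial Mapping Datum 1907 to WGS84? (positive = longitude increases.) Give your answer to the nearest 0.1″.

Δλ = -0.6″

sin φ = -0.929109, cos φ = 0.369806, sin λ = 0.628061, cos λ = -0.778164.
East component: ΔE = −sin λ·ΔX + cos λ·ΔY = −(0.628061)(-359.8) + (-0.778164)(298.9) = -6.62 m.
1° of latitude spans πR/180 = 111195 m; at latitude φ, 1° of longitude spans that × cos φ = 41120.5 m, so Δλ = -6.62 / 41120.5 × 3600 = -0.579″.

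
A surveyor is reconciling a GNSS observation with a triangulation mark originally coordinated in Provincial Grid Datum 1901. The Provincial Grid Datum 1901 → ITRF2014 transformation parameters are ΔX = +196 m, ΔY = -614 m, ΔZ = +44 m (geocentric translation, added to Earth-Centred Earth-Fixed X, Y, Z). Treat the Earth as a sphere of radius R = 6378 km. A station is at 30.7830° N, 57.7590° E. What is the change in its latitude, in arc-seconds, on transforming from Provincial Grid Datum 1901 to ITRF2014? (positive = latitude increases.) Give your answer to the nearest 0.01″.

sin φ = 0.511788, cos φ = 0.859112, sin λ = 0.845812, cos λ = 0.533482.
North component: ΔN = −sin φ cos λ·ΔX − sin φ sin λ·ΔY + cos φ·ΔZ = −(0.511788)(0.533482)(196) − (0.511788)(0.845812)(-614) + (0.859112)(44) = 250.07 m.
1° of latitude spans πR/180 = 111317 m, so Δφ = 250.07 / 111317 × 3600 = 8.087″.

Δφ = 8.09″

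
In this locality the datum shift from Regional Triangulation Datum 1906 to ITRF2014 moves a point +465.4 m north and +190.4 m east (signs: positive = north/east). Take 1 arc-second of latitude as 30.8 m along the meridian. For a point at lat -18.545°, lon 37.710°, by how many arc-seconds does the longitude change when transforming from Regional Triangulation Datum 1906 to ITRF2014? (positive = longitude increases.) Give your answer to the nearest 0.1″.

Δλ = 6.5″

At latitude -18.545°, cos φ = 0.948074.
1″ of longitude at this latitude = 30.80 × cos φ = 29.2007 m, so Δλ = 190.4 / 29.2007 = 6.520″.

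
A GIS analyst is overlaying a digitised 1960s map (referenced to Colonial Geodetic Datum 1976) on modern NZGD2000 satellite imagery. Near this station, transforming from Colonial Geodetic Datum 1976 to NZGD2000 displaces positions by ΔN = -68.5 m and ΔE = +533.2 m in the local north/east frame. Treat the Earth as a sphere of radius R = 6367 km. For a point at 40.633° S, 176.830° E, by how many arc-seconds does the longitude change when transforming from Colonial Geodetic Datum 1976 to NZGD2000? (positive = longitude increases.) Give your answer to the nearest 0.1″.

At latitude -40.633°, cos φ = 0.758896.
One radian of longitude at latitude φ spans R cos φ, so Δλ = ΔE / (R cos φ) = 533.2 / (6367000 × 0.758896) = 1.1035e-04 rad = 22.761″.

Δλ = 22.8″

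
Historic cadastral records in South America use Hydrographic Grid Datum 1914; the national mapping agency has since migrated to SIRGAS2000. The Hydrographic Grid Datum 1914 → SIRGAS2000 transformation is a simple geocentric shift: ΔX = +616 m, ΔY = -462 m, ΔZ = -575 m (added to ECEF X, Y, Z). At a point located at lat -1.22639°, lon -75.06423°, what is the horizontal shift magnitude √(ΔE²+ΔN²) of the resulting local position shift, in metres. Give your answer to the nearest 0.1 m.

736.5 m

The local east axis at (φ, λ) is (−sin λ, cos λ, 0), so ΔE = −sin(-75.06423°)·616 + cos(-75.06423°)·(-462) = 476.11 m.
The local north axis is (−sin φ cos λ, −sin φ sin λ, cos φ), giving ΔN = 3.398 + 9.554 − 574.868 = -561.92 m.
Horizontal magnitude = √(ΔE² + ΔN²) = √(476.11² + (-561.92)²) = 736.50 m.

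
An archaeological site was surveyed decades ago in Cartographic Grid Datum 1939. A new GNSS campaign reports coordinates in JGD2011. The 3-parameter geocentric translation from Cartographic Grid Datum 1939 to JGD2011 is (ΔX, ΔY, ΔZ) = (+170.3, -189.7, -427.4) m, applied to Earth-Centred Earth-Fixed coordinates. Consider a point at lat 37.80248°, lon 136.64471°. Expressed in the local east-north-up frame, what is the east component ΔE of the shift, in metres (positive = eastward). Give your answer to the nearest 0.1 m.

The local east axis at (φ, λ) is (−sin λ, cos λ, 0), so ΔE = −sin(136.64471°)·170.3 + cos(136.64471°)·(-189.7) = 21.02 m.

ΔE = 21.0 m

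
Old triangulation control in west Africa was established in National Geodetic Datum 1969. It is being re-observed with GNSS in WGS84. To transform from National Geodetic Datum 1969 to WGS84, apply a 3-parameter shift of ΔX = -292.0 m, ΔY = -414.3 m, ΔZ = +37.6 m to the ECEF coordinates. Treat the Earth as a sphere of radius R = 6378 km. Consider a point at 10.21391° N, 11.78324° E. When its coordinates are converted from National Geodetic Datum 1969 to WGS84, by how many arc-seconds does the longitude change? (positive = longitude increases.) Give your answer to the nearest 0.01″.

sin φ = 0.177324, cos φ = 0.984153, sin λ = 0.204210, cos λ = 0.978927.
East component: ΔE = −sin λ·ΔX + cos λ·ΔY = −(0.204210)(-292.0) + (0.978927)(-414.3) = -345.94 m.
1° of latitude spans πR/180 = 111317 m; at latitude φ, 1° of longitude spans that × cos φ = 109553.0 m, so Δλ = -345.94 / 109553.0 × 3600 = -11.368″.

Δλ = -11.37″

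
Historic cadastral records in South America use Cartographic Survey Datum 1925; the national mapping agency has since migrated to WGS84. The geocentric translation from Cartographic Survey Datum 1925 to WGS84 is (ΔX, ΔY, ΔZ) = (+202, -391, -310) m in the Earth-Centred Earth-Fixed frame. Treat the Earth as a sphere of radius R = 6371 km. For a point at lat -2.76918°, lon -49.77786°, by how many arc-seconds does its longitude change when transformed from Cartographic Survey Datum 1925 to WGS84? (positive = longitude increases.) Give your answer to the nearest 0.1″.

sin φ = -0.048312, cos φ = 0.998832, sin λ = -0.763547, cos λ = 0.645753.
East component: ΔE = −sin λ·ΔX + cos λ·ΔY = −(-0.763547)(202) + (0.645753)(-391) = -98.25 m.
1° of latitude spans πR/180 = 111195 m; at latitude φ, 1° of longitude spans that × cos φ = 111065.1 m, so Δλ = -98.25 / 111065.1 × 3600 = -3.185″.

Δλ = -3.2″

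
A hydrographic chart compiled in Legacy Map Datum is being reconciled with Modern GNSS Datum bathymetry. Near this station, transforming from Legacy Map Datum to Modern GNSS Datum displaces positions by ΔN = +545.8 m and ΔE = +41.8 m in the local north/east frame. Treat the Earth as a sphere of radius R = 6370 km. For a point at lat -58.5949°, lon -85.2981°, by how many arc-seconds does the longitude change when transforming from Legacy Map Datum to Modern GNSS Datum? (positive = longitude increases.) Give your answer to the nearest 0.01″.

Δλ = 2.60″

At latitude -58.5949°, cos φ = 0.521086.
One radian of longitude at latitude φ spans R cos φ, so Δλ = ΔE / (R cos φ) = 41.8 / (6370000 × 0.521086) = 1.2593e-05 rad = 2.597″.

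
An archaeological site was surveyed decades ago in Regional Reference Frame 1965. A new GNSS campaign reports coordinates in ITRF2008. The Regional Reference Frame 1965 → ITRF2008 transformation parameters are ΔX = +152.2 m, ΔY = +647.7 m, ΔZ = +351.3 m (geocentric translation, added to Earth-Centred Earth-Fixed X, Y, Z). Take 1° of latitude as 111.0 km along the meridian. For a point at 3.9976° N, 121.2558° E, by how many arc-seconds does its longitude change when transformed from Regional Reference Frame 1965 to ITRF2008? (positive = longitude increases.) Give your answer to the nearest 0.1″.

sin φ = 0.069715, cos φ = 0.997567, sin λ = 0.854859, cos λ = -0.518860.
East component: ΔE = −sin λ·ΔX + cos λ·ΔY = −(0.854859)(152.2) + (-0.518860)(647.7) = -466.18 m.
1° of latitude spans 111000 m; at latitude φ, 1° of longitude spans that × cos φ = 110729.9 m, so Δλ = -466.18 / 110729.9 × 3600 = -15.156″.

Δλ = -15.2″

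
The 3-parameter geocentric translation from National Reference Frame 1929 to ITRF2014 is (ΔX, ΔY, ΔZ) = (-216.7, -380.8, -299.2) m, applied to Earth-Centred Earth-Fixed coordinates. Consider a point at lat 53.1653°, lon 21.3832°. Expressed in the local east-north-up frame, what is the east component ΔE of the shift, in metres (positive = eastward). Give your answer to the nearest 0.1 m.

ΔE = -275.6 m

The local east axis at (φ, λ) is (−sin λ, cos λ, 0), so ΔE = −sin(21.3832°)·(-216.7) + cos(21.3832°)·(-380.8) = -275.58 m.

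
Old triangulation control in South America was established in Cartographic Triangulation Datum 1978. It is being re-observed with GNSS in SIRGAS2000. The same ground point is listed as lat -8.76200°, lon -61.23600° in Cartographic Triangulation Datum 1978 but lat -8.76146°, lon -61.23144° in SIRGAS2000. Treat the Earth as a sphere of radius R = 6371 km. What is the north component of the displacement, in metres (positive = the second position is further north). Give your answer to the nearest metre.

Δφ = -8.76146° − -8.76200° = +0.00054°; Δλ = -61.23144° − -61.23600° = +0.00456°.
1° along a meridian = πR/180 = 111195 m.
ΔN = Δφ × 111195 = 60.0 m; ΔE = Δλ × 111195 × cos(-8.76200°) = +0.00456 × 111195 × 0.988330 = 501.1 m.

ΔN = 60 m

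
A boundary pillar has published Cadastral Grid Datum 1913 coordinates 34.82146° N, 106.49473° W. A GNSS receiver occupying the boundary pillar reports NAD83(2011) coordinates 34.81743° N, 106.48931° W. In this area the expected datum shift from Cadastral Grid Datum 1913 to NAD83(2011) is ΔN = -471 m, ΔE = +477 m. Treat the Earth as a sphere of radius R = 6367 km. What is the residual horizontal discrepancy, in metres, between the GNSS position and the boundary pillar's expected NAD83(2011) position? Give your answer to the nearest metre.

29 m

Observed coordinate differences: Δφ = -0.00403°, Δλ = +0.00542°.
Converting to metres (1° lat = 111125 m, cos φ = 0.820935): observed ΔN = -447.8 m, observed ΔE = 494.4 m.
Subtracting the expected shift leaves a residual of -447.8 − (-471) = 23.2 m north and 494.4 − (477) = 17.4 m east.
Residual distance = √(23.2² + 17.4²) = 29.0 m.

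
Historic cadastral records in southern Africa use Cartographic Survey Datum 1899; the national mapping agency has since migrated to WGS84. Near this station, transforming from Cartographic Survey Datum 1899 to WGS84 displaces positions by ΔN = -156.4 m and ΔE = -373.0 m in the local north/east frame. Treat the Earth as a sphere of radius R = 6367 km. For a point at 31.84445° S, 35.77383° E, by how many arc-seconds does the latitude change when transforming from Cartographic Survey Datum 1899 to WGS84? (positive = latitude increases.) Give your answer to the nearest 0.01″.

Δφ = -5.07″

On a sphere of radius R, 1 rad of latitude = R, so Δφ = ΔN / R = -156.4 / 6367000 = -2.4564e-05 rad = -5.067″.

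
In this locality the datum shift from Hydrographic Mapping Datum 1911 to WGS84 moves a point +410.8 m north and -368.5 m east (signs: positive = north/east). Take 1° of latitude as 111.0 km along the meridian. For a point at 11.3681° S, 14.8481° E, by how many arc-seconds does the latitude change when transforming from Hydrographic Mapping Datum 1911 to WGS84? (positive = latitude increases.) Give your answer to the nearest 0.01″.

1° of latitude = 111.0 km, so Δφ = 410.8 / 111000 = 0.0037009° = 13.323″.

Δφ = 13.32″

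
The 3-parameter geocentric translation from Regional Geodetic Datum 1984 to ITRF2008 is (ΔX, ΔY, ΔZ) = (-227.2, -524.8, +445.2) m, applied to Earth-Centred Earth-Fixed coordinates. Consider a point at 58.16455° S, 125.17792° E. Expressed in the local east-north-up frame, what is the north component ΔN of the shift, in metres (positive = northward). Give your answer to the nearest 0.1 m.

ΔN = -18.4 m

At φ = -58.16455°, λ = 125.17792°: sin φ = -0.849566, cos φ = 0.527482, sin λ = 0.817367, cos λ = -0.576117.
ΔN = −sin φ cos λ·ΔX − sin φ sin λ·ΔY + cos φ·ΔZ = −(-0.849566)(-0.576117)(-227.2) − (-0.849566)(0.817367)(-524.8) + (0.527482)(445.2) = -18.39 m.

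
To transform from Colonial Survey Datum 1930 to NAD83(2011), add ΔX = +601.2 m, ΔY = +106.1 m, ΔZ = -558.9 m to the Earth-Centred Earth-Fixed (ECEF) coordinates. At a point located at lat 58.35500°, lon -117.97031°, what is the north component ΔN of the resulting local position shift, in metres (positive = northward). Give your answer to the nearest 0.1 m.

ΔN = 26.6 m

At φ = 58.35500°, λ = -117.97031°: sin φ = 0.851315, cos φ = 0.524655, sin λ = -0.883191, cos λ = -0.469014.
ΔN = −sin φ cos λ·ΔX − sin φ sin λ·ΔY + cos φ·ΔZ = −(0.851315)(-0.469014)(601.2) − (0.851315)(-0.883191)(106.1) + (0.524655)(-558.9) = 26.59 m.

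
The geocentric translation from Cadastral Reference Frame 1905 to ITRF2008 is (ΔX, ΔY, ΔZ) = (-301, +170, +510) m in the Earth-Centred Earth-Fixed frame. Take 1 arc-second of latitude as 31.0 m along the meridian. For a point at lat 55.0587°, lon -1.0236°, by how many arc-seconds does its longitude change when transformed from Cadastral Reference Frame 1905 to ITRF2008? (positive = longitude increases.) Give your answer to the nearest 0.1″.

Δλ = 9.3″

sin φ = 0.819739, cos φ = 0.572737, sin λ = -0.017864, cos λ = 0.999840.
East component: ΔE = −sin λ·ΔX + cos λ·ΔY = −(-0.017864)(-301) + (0.999840)(170) = 164.60 m.
1° of latitude spans 3600 × 31.00 = 111600 m; at latitude φ, 1° of longitude spans that × cos φ = 63917.4 m, so Δλ = 164.60 / 63917.4 × 3600 = 9.270″.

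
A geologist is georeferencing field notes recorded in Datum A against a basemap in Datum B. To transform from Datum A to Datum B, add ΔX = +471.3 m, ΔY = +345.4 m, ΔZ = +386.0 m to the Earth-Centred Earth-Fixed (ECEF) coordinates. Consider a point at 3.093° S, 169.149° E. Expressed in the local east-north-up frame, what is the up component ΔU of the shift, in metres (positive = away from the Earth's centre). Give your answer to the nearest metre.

ΔU = -418 m

The local up (radial) axis is (cos φ cos λ, cos φ sin λ, sin φ), giving ΔU = -462.199 + 64.929 − 20.827 = -418.10 m.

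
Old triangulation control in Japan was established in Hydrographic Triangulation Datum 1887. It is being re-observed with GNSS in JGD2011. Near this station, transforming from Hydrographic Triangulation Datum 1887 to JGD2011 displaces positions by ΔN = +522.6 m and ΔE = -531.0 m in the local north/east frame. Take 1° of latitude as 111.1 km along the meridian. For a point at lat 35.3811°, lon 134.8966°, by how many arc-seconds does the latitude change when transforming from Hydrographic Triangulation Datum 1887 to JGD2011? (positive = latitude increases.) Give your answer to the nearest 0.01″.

1° of latitude = 111.1 km, so Δφ = 522.6 / 111100 = 0.0047039° = 16.934″.

Δφ = 16.93″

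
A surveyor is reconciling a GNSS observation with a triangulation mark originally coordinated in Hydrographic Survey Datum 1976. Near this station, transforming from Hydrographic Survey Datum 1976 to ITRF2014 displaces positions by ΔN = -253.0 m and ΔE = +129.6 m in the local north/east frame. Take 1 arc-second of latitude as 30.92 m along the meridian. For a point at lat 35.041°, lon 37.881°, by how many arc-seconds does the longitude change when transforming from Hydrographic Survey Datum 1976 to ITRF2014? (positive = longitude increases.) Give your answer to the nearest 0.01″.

At latitude 35.041°, cos φ = 0.818741.
1″ of longitude at this latitude = 30.92 × cos φ = 25.3155 m, so Δλ = 129.6 / 25.3155 = 5.119″.

Δλ = 5.12″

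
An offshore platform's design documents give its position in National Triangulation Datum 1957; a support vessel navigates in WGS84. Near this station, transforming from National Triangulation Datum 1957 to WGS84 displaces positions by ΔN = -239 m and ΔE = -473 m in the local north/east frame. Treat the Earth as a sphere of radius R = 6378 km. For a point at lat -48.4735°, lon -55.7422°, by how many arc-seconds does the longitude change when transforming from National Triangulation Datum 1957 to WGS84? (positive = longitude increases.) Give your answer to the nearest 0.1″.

Δλ = -23.1″

At latitude -48.4735°, cos φ = 0.662966.
One radian of longitude at latitude φ spans R cos φ, so Δλ = ΔE / (R cos φ) = -473.0 / (6378000 × 0.662966) = -1.1186e-04 rad = -23.073″.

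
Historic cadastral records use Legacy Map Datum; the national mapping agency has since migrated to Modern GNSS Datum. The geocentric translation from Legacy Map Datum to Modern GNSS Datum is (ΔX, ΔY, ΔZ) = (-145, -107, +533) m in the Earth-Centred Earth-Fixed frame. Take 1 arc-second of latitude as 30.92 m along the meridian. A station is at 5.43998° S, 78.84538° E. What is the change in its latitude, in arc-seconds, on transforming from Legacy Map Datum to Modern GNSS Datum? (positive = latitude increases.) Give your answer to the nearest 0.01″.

Δφ = 16.75″

sin φ = -0.094803, cos φ = 0.995496, sin λ = 0.981109, cos λ = 0.193457.
North component: ΔN = −sin φ cos λ·ΔX − sin φ sin λ·ΔY + cos φ·ΔZ = −(-0.094803)(0.193457)(-145) − (-0.094803)(0.981109)(-107) + (0.995496)(533) = 517.99 m.
1° of latitude spans 3600 × 30.92 = 111312 m, so Δφ = 517.99 / 111312 × 3600 = 16.753″.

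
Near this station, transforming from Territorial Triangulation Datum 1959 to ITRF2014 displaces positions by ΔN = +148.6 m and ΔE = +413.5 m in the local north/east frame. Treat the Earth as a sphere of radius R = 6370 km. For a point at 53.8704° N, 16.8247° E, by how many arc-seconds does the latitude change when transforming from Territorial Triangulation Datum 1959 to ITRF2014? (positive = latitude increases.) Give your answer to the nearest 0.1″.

Δφ = 4.8″

On a sphere of radius R, 1 rad of latitude = R, so Δφ = ΔN / R = 148.6 / 6370000 = 2.3328e-05 rad = 4.812″.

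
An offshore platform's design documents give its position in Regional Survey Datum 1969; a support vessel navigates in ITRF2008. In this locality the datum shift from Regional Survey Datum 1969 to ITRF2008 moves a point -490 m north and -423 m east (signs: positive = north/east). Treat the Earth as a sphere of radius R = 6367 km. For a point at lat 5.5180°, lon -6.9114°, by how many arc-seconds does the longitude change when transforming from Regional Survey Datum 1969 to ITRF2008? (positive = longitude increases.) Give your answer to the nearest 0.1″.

Δλ = -13.8″

At latitude 5.5180°, cos φ = 0.995366.
One radian of longitude at latitude φ spans R cos φ, so Δλ = ΔE / (R cos φ) = -423.0 / (6367000 × 0.995366) = -6.6746e-05 rad = -13.767″.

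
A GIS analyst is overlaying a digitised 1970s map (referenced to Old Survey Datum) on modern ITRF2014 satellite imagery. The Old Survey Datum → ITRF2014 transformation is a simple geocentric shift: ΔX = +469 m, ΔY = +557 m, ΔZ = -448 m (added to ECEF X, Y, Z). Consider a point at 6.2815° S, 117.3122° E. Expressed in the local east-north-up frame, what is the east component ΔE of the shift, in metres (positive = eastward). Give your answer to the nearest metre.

ΔE = -672 m

The local east axis at (φ, λ) is (−sin λ, cos λ, 0), so ΔE = −sin(117.3122°)·469 + cos(117.3122°)·557 = -672.29 m.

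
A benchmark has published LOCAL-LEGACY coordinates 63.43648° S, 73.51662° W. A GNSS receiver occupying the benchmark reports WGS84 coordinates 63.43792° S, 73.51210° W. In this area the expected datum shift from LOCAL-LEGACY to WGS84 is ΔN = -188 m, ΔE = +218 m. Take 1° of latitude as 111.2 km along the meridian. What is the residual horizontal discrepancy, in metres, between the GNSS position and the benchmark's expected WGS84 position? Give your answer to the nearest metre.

Observed coordinate differences: Δφ = -0.00144°, Δλ = +0.00452°.
Converting to metres (1° lat = 111200 m, cos φ = 0.447190): observed ΔN = -160.1 m, observed ΔE = 224.8 m.
Subtracting the expected shift leaves a residual of -160.1 − (-188) = 27.9 m north and 224.8 − (218) = 6.8 m east.
Residual distance = √(27.9² + 6.8²) = 28.7 m.

29 m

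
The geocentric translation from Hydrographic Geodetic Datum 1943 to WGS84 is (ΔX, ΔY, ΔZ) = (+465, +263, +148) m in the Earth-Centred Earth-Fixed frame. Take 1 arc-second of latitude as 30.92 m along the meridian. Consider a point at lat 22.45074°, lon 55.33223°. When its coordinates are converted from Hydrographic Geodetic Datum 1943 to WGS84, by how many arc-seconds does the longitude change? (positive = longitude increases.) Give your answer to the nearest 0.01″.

sin φ = 0.381889, cos φ = 0.924208, sin λ = 0.822464, cos λ = 0.568817.
East component: ΔE = −sin λ·ΔX + cos λ·ΔY = −(0.822464)(465) + (0.568817)(263) = -232.85 m.
1° of latitude spans 3600 × 30.92 = 111312 m; at latitude φ, 1° of longitude spans that × cos φ = 102875.5 m, so Δλ = -232.85 / 102875.5 × 3600 = -8.148″.

Δλ = -8.15″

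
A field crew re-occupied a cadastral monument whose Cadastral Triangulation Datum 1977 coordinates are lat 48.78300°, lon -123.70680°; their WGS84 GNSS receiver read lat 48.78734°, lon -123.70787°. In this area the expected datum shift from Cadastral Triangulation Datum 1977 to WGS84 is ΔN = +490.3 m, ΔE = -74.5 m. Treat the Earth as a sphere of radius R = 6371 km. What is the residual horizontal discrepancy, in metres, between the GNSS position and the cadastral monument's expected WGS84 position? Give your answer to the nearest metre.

Observed coordinate differences: Δφ = +0.00434°, Δλ = -0.00107°.
Converting to metres (1° lat = 111195 m, cos φ = 0.658913): observed ΔN = 482.6 m, observed ΔE = -78.4 m.
Subtracting the expected shift leaves a residual of 482.6 − (490.3) = -7.7 m north and -78.4 − (-74.5) = -3.9 m east.
Residual distance = √((-7.7)² + (-3.9)²) = 8.6 m.

9 m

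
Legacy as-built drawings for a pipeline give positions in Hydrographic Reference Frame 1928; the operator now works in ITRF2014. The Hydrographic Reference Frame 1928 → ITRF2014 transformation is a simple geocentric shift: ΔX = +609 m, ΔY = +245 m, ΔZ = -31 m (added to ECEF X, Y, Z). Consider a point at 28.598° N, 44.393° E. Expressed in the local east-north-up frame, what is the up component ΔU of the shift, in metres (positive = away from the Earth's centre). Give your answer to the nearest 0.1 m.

ΔU = 517.7 m

The local up (radial) axis is (cos φ cos λ, cos φ sin λ, sin φ), giving ΔU = 382.076 + 150.486 − 14.838 = 517.72 m.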